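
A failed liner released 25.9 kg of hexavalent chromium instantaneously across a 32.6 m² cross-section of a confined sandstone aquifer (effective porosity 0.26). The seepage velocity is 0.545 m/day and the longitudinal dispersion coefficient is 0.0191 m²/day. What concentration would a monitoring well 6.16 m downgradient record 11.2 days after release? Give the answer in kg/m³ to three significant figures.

1.86 kg/m³

For an instantaneous plane source, C(x,t) = M/(n_e·A·√(4πDt)) · exp(−(x−vt)²/(4Dt)), with n_e·A the pore (flow) area.
Plume center vt = 0.545 × 11.2 = 6.104 m, so the well at 6.16 m is 0.056 m downgradient of the peak.
√(4πDt) = 1.640 m, giving peak height M/(n_e·A·√(4πDt)) = 25.9/(0.26 × 32.6 × 1.640) = 1.863 kg/m³.
(x−vt)²/(4Dt) = (0.056)²/(4 × 0.0191 × 11.2) = 0.003665; exp(−0.003665) = 0.9963.
C = 1.863 × 0.9963 = 1.86 kg/m³.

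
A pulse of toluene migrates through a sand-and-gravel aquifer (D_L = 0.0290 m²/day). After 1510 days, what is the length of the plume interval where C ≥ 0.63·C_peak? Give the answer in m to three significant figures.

18.0 m

The plume is Gaussian with σ = √(2Dt) = √(2 × 0.0290 × 1510) = 9.358 m.
C/C_peak = exp(−Δx²/(2σ²)) = 0.63 ⇒ Δx = σ·√(−2 ln 0.63) = 9.358 × 0.9613 = 8.996 m.
Width = 2Δx = 18.0 m.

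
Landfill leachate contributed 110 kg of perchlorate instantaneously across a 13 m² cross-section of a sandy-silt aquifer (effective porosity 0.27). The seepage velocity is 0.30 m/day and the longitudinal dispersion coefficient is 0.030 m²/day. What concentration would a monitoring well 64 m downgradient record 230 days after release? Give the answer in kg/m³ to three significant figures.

1.36 kg/m³

For an instantaneous plane source, C(x,t) = M/(n_e·A·√(4πDt)) · exp(−(x−vt)²/(4Dt)), with n_e·A the pore (flow) area.
Plume center vt = 0.30 × 230 = 69 m, so the well at 64 m is 5 m upgradient of the peak.
√(4πDt) = 9.312 m, giving peak height M/(n_e·A·√(4πDt)) = 110/(0.27 × 13 × 9.312) = 3.365 kg/m³.
(x−vt)²/(4Dt) = (-5)²/(4 × 0.030 × 230) = 0.9058; exp(−0.9058) = 0.4042.
C = 3.365 × 0.4042 = 1.36 kg/m³.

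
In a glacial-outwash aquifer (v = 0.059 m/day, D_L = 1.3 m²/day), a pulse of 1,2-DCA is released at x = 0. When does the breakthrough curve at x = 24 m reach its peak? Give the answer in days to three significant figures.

For the 1D instantaneous-source solution, setting ∂C/∂t = 0 at fixed x gives v²t² + 2Dt − x² = 0, so t = (√(D² + v²x²) − D)/v².
√(D² + v²x²) = √(1.3² + 0.059² × 24²) = 1.922; v² = 0.003481.
t = (1.922 − 1.3)/0.003481 = 179 days (vs. the pure-advection estimate x/v = 407 d).

179 days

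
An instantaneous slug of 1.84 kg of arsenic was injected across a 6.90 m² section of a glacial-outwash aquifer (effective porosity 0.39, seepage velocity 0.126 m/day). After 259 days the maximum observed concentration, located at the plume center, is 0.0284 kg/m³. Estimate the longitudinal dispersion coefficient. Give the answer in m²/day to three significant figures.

0.178 m²/day

At the plume center C_max = M/(n_e·A·√(4πDt)), so D = M²/(4πt·(n_e·A·C_max)²).
n_e·A·C_max = 0.39 × 6.90 × 0.0284 = 0.07642 kg/m.
D = 1.84²/(4π × 259 × 0.07642²) = 0.178 m²/day.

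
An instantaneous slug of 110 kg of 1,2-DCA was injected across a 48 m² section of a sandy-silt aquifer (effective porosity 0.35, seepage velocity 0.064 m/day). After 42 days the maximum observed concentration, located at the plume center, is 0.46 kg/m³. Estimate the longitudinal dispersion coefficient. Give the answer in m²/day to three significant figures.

0.384 m²/day

At the plume center C_max = M/(n_e·A·√(4πDt)), so D = M²/(4πt·(n_e·A·C_max)²).
n_e·A·C_max = 0.35 × 48 × 0.46 = 7.728 kg/m.
D = 110²/(4π × 42 × 7.728²) = 0.384 m²/day.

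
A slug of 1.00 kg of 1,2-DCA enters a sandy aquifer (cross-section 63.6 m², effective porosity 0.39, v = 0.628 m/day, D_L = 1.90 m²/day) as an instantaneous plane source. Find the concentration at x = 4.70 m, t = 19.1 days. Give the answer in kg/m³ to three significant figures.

0.00131 kg/m³

For an instantaneous plane source, C(x,t) = M/(n_e·A·√(4πDt)) · exp(−(x−vt)²/(4Dt)), with n_e·A the pore (flow) area.
Plume center vt = 0.628 × 19.1 = 11.9948 m, so the well at 4.70 m is 7.2948 m upgradient of the peak.
√(4πDt) = 21.35 m, giving peak height M/(n_e·A·√(4πDt)) = 1.00/(0.39 × 63.6 × 21.35) = 0.001888 kg/m³.
(x−vt)²/(4Dt) = (-7.2948)²/(4 × 1.90 × 19.1) = 0.3666; exp(−0.3666) = 0.6931.
C = 0.001888 × 0.6931 = 0.00131 kg/m³.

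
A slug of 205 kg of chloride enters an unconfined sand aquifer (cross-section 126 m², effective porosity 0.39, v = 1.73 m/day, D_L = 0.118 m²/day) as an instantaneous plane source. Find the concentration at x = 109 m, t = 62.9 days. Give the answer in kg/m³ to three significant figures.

For an instantaneous plane source, C(x,t) = M/(n_e·A·√(4πDt)) · exp(−(x−vt)²/(4Dt)), with n_e·A the pore (flow) area.
Plume center vt = 1.73 × 62.9 = 108.817 m, so the well at 109 m is 0.183 m downgradient of the peak.
√(4πDt) = 9.658 m, giving peak height M/(n_e·A·√(4πDt)) = 205/(0.39 × 126 × 9.658) = 0.4319 kg/m³.
(x−vt)²/(4Dt) = (0.183)²/(4 × 0.118 × 62.9) = 0.001128; exp(−0.001128) = 0.9989.
C = 0.4319 × 0.9989 = 0.431 kg/m³.

0.431 kg/m³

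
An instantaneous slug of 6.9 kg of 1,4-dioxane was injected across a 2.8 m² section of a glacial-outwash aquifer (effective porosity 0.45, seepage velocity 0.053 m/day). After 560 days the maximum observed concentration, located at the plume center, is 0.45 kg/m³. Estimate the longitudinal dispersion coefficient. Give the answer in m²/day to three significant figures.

0.0210 m²/day

At the plume center C_max = M/(n_e·A·√(4πDt)), so D = M²/(4πt·(n_e·A·C_max)²).
n_e·A·C_max = 0.45 × 2.8 × 0.45 = 0.5670 kg/m.
D = 6.9²/(4π × 560 × 0.5670²) = 0.0210 m²/day.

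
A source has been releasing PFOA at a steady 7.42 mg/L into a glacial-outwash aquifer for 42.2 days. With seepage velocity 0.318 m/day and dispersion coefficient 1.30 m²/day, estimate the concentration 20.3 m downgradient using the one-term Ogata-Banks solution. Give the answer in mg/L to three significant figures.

1.90 mg/L

For a continuous step input, C/C₀ ≈ ½·erfc((x−vt)/(2√(Dt))).
vt = 0.318 × 42.2 = 13.4196 m and 2√(Dt) = 2√(1.30 × 42.2) = 14.81 m.
Argument (x−vt)/(2√(Dt)) = (20.3 − 13.4196)/14.81 = 0.4646; ½·erfc(0.4646) = 0.2556.
C = 7.42 × 0.2556 = 1.90 mg/L.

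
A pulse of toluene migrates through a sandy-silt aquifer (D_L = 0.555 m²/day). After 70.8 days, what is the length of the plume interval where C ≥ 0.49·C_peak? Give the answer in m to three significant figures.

The plume is Gaussian with σ = √(2Dt) = √(2 × 0.555 × 70.8) = 8.865 m.
C/C_peak = exp(−Δx²/(2σ²)) = 0.49 ⇒ Δx = σ·√(−2 ln 0.49) = 8.865 × 1.194 = 10.58 m.
Width = 2Δx = 21.2 m.

21.2 m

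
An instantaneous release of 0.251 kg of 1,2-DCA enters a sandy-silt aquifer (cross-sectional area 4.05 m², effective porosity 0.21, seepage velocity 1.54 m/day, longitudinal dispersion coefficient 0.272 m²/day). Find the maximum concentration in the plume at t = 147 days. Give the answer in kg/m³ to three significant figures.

The peak of an instantaneous 1D plume sits at x = vt; there the Gaussian factor is 1 and C_max = M/(n_e·A·√(4πDt)), where n_e·A is the pore area the mass is dissolved in.
√(4πDt) = √(4π × 0.272 × 147) = 22.42 m, so C_max = 0.251/(0.21 × 4.05 × 22.42) = 0.0132 kg/m³.

0.0132 kg/m³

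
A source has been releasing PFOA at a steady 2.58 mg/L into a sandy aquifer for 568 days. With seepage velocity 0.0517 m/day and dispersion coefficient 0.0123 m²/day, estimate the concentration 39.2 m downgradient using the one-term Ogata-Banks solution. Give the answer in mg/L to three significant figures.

0.0110 mg/L

For a continuous step input, C/C₀ ≈ ½·erfc((x−vt)/(2√(Dt))).
vt = 0.0517 × 568 = 29.3656 m and 2√(Dt) = 2√(0.0123 × 568) = 5.286 m.
Argument (x−vt)/(2√(Dt)) = (39.2 − 29.3656)/5.286 = 1.860; ½·erfc(1.860) = 0.004264.
C = 2.58 × 0.004264 = 0.0110 mg/L.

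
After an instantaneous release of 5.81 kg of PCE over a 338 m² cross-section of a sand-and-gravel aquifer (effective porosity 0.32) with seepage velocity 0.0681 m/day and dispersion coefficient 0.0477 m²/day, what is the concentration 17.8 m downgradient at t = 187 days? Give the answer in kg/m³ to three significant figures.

For an instantaneous plane source, C(x,t) = M/(n_e·A·√(4πDt)) · exp(−(x−vt)²/(4Dt)), with n_e·A the pore (flow) area.
Plume center vt = 0.0681 × 187 = 12.7347 m, so the well at 17.8 m is 5.0653 m downgradient of the peak.
√(4πDt) = 10.59 m, giving peak height M/(n_e·A·√(4πDt)) = 5.81/(0.32 × 338 × 10.59) = 0.005072 kg/m³.
(x−vt)²/(4Dt) = (5.0653)²/(4 × 0.0477 × 187) = 0.7191; exp(−0.7191) = 0.4872.
C = 0.005072 × 0.4872 = 0.00247 kg/m³.

0.00247 kg/m³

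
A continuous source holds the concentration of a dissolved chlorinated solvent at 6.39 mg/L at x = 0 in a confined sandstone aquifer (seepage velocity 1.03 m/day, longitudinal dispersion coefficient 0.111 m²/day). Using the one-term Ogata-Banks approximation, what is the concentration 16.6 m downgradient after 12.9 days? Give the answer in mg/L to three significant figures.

0.161 mg/L

For a continuous step input, C/C₀ ≈ ½·erfc((x−vt)/(2√(Dt))).
vt = 1.03 × 12.9 = 13.287 m and 2√(Dt) = 2√(0.111 × 12.9) = 2.393 m.
Argument (x−vt)/(2√(Dt)) = (16.6 − 13.287)/2.393 = 1.384; ½·erfc(1.384) = 0.02516.
C = 6.39 × 0.02516 = 0.161 mg/L.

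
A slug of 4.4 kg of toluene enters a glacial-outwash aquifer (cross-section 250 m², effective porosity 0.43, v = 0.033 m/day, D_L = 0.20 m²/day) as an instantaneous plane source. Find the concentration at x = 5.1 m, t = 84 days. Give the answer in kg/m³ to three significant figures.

For an instantaneous plane source, C(x,t) = M/(n_e·A·√(4πDt)) · exp(−(x−vt)²/(4Dt)), with n_e·A the pore (flow) area.
Plume center vt = 0.033 × 84 = 2.772 m, so the well at 5.1 m is 2.328 m downgradient of the peak.
√(4πDt) = 14.53 m, giving peak height M/(n_e·A·√(4πDt)) = 4.4/(0.43 × 250 × 14.53) = 0.002817 kg/m³.
(x−vt)²/(4Dt) = (2.328)²/(4 × 0.20 × 84) = 0.08065; exp(−0.08065) = 0.9225.
C = 0.002817 × 0.9225 = 0.00260 kg/m³.

0.00260 kg/m³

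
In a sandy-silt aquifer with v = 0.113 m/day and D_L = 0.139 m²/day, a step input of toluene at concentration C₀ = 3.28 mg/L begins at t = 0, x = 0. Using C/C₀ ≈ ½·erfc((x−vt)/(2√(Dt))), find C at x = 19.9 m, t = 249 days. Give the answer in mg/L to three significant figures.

For a continuous step input, C/C₀ ≈ ½·erfc((x−vt)/(2√(Dt))).
vt = 0.113 × 249 = 28.137 m and 2√(Dt) = 2√(0.139 × 249) = 11.77 m.
Argument (x−vt)/(2√(Dt)) = (19.9 − 28.137)/11.77 = -0.6998; ½·erfc(-0.6998) = 0.8388.
C = 3.28 × 0.8388 = 2.75 mg/L.

2.75 mg/L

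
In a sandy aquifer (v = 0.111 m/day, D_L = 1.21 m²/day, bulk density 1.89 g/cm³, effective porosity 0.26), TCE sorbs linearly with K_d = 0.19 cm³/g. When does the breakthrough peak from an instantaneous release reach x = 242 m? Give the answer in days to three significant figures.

Retardation factor R = 1 + ρ_b·K_d/n = 1 + 1.89 × 0.19/0.26 = 2.381.
Sorption retards both mechanisms: v_R = v/R = 0.04662 m/day, D_R = D/R = 0.5082 m²/day.
Peak time from v_R²t² + 2D_R t − x² = 0: t = (√(D_R² + v_R²x²) − D_R)/v_R².
√(D_R² + v_R²x²) = √(0.5082² + 0.04662² × 242²) = 11.29; v_R² = 0.002173.
t = (11.29 − 0.5082)/0.002173 = 4960 days.

4960 days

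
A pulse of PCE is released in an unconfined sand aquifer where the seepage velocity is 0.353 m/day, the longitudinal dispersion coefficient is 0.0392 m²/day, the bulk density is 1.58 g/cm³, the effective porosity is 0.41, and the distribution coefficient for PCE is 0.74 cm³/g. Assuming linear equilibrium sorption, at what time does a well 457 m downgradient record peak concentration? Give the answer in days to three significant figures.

4990 days

Retardation factor R = 1 + ρ_b·K_d/n = 1 + 1.58 × 0.74/0.41 = 3.852.
Sorption retards both mechanisms: v_R = v/R = 0.09164 m/day, D_R = D/R = 0.01018 m²/day.
Peak time from v_R²t² + 2D_R t − x² = 0: t = (√(D_R² + v_R²x²) − D_R)/v_R².
√(D_R² + v_R²x²) = √(0.01018² + 0.09164² × 457²) = 41.88; v_R² = 0.008398.
t = (41.88 − 0.01018)/0.008398 = 4990 days.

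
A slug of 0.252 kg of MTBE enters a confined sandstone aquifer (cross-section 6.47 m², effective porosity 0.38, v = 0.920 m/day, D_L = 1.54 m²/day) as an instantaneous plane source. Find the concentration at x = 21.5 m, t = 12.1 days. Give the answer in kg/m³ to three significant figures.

0.00158 kg/m³

For an instantaneous plane source, C(x,t) = M/(n_e·A·√(4πDt)) · exp(−(x−vt)²/(4Dt)), with n_e·A the pore (flow) area.
Plume center vt = 0.920 × 12.1 = 11.132 m, so the well at 21.5 m is 10.368 m downgradient of the peak.
√(4πDt) = 15.30 m, giving peak height M/(n_e·A·√(4πDt)) = 0.252/(0.38 × 6.47 × 15.30) = 0.006699 kg/m³.
(x−vt)²/(4Dt) = (10.368)²/(4 × 1.54 × 12.1) = 1.442; exp(−1.442) = 0.2365.
C = 0.006699 × 0.2365 = 0.00158 kg/m³.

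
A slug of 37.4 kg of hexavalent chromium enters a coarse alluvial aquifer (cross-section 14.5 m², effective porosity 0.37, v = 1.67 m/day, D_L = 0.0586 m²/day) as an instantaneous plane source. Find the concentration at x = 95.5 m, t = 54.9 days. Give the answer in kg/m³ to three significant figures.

0.353 kg/m³

For an instantaneous plane source, C(x,t) = M/(n_e·A·√(4πDt)) · exp(−(x−vt)²/(4Dt)), with n_e·A the pore (flow) area.
Plume center vt = 1.67 × 54.9 = 91.683 m, so the well at 95.5 m is 3.817 m downgradient of the peak.
√(4πDt) = 6.358 m, giving peak height M/(n_e·A·√(4πDt)) = 37.4/(0.37 × 14.5 × 6.358) = 1.096 kg/m³.
(x−vt)²/(4Dt) = (3.817)²/(4 × 0.0586 × 54.9) = 1.132; exp(−1.132) = 0.3224.
C = 1.096 × 0.3224 = 0.353 kg/m³.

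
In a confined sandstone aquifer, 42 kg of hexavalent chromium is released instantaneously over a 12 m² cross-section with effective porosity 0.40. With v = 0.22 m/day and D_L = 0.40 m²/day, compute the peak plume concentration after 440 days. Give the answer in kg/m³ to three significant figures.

0.186 kg/m³

The peak of an instantaneous 1D plume sits at x = vt; there the Gaussian factor is 1 and C_max = M/(n_e·A·√(4πDt)), where n_e·A is the pore area the mass is dissolved in.
√(4πDt) = √(4π × 0.40 × 440) = 47.03 m, so C_max = 42/(0.40 × 12 × 47.03) = 0.186 kg/m³.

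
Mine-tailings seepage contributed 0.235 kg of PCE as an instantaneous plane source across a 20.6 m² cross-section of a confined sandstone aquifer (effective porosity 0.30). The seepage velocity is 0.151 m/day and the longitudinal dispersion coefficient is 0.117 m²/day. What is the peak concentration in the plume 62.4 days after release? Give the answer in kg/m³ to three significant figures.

0.00397 kg/m³

The peak of an instantaneous 1D plume sits at x = vt; there the Gaussian factor is 1 and C_max = M/(n_e·A·√(4πDt)), where n_e·A is the pore area the mass is dissolved in.
√(4πDt) = √(4π × 0.117 × 62.4) = 9.578 m, so C_max = 0.235/(0.30 × 20.6 × 9.578) = 0.00397 kg/m³.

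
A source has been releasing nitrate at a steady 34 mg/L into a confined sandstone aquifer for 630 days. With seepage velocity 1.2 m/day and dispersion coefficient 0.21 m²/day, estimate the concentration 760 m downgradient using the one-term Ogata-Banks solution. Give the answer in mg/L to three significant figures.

13.7 mg/L

For a continuous step input, C/C₀ ≈ ½·erfc((x−vt)/(2√(Dt))).
vt = 1.2 × 630 = 756 m and 2√(Dt) = 2√(0.21 × 630) = 23.00 m.
Argument (x−vt)/(2√(Dt)) = (760 − 756)/23.00 = 0.1739; ½·erfc(0.1739) = 0.4029.
C = 34 × 0.4029 = 13.7 mg/L.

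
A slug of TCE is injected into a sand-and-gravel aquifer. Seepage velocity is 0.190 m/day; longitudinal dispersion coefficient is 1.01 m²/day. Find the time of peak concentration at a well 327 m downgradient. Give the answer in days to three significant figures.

1690 days

For the 1D instantaneous-source solution, setting ∂C/∂t = 0 at fixed x gives v²t² + 2Dt − x² = 0, so t = (√(D² + v²x²) − D)/v².
√(D² + v²x²) = √(1.01² + 0.190² × 327²) = 62.14; v² = 0.0361.
t = (62.14 − 1.01)/0.0361 = 1690 days (vs. the pure-advection estimate x/v = 1720 d).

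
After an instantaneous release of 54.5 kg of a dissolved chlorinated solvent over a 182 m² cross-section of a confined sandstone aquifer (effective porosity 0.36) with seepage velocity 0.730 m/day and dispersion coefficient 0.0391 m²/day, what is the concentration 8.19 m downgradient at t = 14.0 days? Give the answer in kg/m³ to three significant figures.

For an instantaneous plane source, C(x,t) = M/(n_e·A·√(4πDt)) · exp(−(x−vt)²/(4Dt)), with n_e·A the pore (flow) area.
Plume center vt = 0.730 × 14.0 = 10.22 m, so the well at 8.19 m is 2.03 m upgradient of the peak.
√(4πDt) = 2.623 m, giving peak height M/(n_e·A·√(4πDt)) = 54.5/(0.36 × 182 × 2.623) = 0.3171 kg/m³.
(x−vt)²/(4Dt) = (-2.03)²/(4 × 0.0391 × 14.0) = 1.882; exp(−1.882) = 0.1523.
C = 0.3171 × 0.1523 = 0.0483 kg/m³.

0.0483 kg/m³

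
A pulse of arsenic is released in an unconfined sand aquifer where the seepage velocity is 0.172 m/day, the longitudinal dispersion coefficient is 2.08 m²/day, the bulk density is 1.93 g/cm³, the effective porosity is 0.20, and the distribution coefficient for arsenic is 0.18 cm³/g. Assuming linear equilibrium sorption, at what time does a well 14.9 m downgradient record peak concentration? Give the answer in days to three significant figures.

Retardation factor R = 1 + ρ_b·K_d/n = 1 + 1.93 × 0.18/0.20 = 2.737.
Sorption retards both mechanisms: v_R = v/R = 0.06284 m/day, D_R = D/R = 0.7600 m²/day.
Peak time from v_R²t² + 2D_R t − x² = 0: t = (√(D_R² + v_R²x²) − D_R)/v_R².
√(D_R² + v_R²x²) = √(0.7600² + 0.06284² × 14.9²) = 1.206; v_R² = 0.003949.
t = (1.206 − 0.7600)/0.003949 = 113 days.

113 days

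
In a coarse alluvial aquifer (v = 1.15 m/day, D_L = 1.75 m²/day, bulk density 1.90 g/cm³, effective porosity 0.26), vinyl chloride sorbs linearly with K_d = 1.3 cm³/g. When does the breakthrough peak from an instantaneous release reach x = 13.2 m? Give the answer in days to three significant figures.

107 days

Retardation factor R = 1 + ρ_b·K_d/n = 1 + 1.90 × 1.3/0.26 = 10.50.
Sorption retards both mechanisms: v_R = v/R = 0.1095 m/day, D_R = D/R = 0.1667 m²/day.
Peak time from v_R²t² + 2D_R t − x² = 0: t = (√(D_R² + v_R²x²) − D_R)/v_R².
√(D_R² + v_R²x²) = √(0.1667² + 0.1095² × 13.2²) = 1.455; v_R² = 0.01199.
t = (1.455 − 0.1667)/0.01199 = 107 days.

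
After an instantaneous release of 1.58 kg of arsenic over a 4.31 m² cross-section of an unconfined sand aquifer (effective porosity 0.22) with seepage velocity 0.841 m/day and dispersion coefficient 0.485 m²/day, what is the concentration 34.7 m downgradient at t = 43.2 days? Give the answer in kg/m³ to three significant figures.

0.0995 kg/m³

For an instantaneous plane source, C(x,t) = M/(n_e·A·√(4πDt)) · exp(−(x−vt)²/(4Dt)), with n_e·A the pore (flow) area.
Plume center vt = 0.841 × 43.2 = 36.3312 m, so the well at 34.7 m is 1.6312 m upgradient of the peak.
√(4πDt) = 16.23 m, giving peak height M/(n_e·A·√(4πDt)) = 1.58/(0.22 × 4.31 × 16.23) = 0.1027 kg/m³.
(x−vt)²/(4Dt) = (-1.6312)²/(4 × 0.485 × 43.2) = 0.03175; exp(−0.03175) = 0.9687.
C = 0.1027 × 0.9687 = 0.0995 kg/m³.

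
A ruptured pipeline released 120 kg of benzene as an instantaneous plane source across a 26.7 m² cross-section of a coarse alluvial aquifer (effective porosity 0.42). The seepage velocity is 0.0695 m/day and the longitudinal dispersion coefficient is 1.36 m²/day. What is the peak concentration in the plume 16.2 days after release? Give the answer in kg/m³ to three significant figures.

0.643 kg/m³

The peak of an instantaneous 1D plume sits at x = vt; there the Gaussian factor is 1 and C_max = M/(n_e·A·√(4πDt)), where n_e·A is the pore area the mass is dissolved in.
√(4πDt) = √(4π × 1.36 × 16.2) = 16.64 m, so C_max = 120/(0.42 × 26.7 × 16.64) = 0.643 kg/m³.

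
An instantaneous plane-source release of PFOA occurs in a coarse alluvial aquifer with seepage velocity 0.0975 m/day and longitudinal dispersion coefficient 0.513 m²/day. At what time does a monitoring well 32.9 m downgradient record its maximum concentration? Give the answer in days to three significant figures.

288 days

For the 1D instantaneous-source solution, setting ∂C/∂t = 0 at fixed x gives v²t² + 2Dt − x² = 0, so t = (√(D² + v²x²) − D)/v².
√(D² + v²x²) = √(0.513² + 0.0975² × 32.9²) = 3.249; v² = 0.00950625.
t = (3.249 − 0.513)/0.00950625 = 288 days (vs. the pure-advection estimate x/v = 337 d).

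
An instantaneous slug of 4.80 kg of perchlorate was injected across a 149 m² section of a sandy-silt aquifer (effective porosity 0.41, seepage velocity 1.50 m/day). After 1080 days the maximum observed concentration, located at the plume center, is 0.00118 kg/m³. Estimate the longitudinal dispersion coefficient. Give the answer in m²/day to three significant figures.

0.327 m²/day

At the plume center C_max = M/(n_e·A·√(4πDt)), so D = M²/(4πt·(n_e·A·C_max)²).
n_e·A·C_max = 0.41 × 149 × 0.00118 = 0.07209 kg/m.
D = 4.80²/(4π × 1080 × 0.07209²) = 0.327 m²/day.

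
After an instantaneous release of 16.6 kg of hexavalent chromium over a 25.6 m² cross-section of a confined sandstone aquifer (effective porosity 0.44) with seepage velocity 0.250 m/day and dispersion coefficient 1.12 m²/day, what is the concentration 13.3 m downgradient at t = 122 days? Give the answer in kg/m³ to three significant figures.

For an instantaneous plane source, C(x,t) = M/(n_e·A·√(4πDt)) · exp(−(x−vt)²/(4Dt)), with n_e·A the pore (flow) area.
Plume center vt = 0.250 × 122 = 30.5 m, so the well at 13.3 m is 17.2 m upgradient of the peak.
√(4πDt) = 41.44 m, giving peak height M/(n_e·A·√(4πDt)) = 16.6/(0.44 × 25.6 × 41.44) = 0.03556 kg/m³.
(x−vt)²/(4Dt) = (-17.2)²/(4 × 1.12 × 122) = 0.5413; exp(−0.5413) = 0.5820.
C = 0.03556 × 0.5820 = 0.0207 kg/m³.

0.0207 kg/m³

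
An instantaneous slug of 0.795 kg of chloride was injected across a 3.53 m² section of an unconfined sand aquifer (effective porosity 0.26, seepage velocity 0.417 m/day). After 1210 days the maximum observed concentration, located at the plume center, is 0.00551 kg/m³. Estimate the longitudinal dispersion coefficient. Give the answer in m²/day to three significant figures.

1.63 m²/day

At the plume center C_max = M/(n_e·A·√(4πDt)), so D = M²/(4πt·(n_e·A·C_max)²).
n_e·A·C_max = 0.26 × 3.53 × 0.00551 = 0.005057 kg/m.
D = 0.795²/(4π × 1210 × 0.005057²) = 1.63 m²/day.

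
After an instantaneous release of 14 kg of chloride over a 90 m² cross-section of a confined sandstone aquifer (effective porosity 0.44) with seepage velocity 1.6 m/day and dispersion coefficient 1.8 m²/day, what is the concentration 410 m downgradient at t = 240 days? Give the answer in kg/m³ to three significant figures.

For an instantaneous plane source, C(x,t) = M/(n_e·A·√(4πDt)) · exp(−(x−vt)²/(4Dt)), with n_e·A the pore (flow) area.
Plume center vt = 1.6 × 240 = 384 m, so the well at 410 m is 26 m downgradient of the peak.
√(4πDt) = 73.68 m, giving peak height M/(n_e·A·√(4πDt)) = 14/(0.44 × 90 × 73.68) = 0.004798 kg/m³.
(x−vt)²/(4Dt) = (26)²/(4 × 1.8 × 240) = 0.3912; exp(−0.3912) = 0.6762.
C = 0.004798 × 0.6762 = 0.00324 kg/m³.

0.00324 kg/m³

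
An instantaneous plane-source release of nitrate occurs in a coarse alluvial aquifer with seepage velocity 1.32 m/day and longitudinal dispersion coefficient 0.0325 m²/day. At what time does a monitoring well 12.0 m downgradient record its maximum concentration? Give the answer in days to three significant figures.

For the 1D instantaneous-source solution, setting ∂C/∂t = 0 at fixed x gives v²t² + 2Dt − x² = 0, so t = (√(D² + v²x²) − D)/v².
√(D² + v²x²) = √(0.0325² + 1.32² × 12.0²) = 15.84; v² = 1.7424.
t = (15.84 − 0.0325)/1.7424 = 9.07 days (vs. the pure-advection estimate x/v = 9.09 d).

9.07 days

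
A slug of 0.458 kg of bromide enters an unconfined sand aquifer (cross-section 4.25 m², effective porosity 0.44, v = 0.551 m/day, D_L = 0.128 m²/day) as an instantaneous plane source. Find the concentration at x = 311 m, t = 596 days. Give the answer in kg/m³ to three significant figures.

For an instantaneous plane source, C(x,t) = M/(n_e·A·√(4πDt)) · exp(−(x−vt)²/(4Dt)), with n_e·A the pore (flow) area.
Plume center vt = 0.551 × 596 = 328.396 m, so the well at 311 m is 17.396 m upgradient of the peak.
√(4πDt) = 30.96 m, giving peak height M/(n_e·A·√(4πDt)) = 0.458/(0.44 × 4.25 × 30.96) = 0.007911 kg/m³.
(x−vt)²/(4Dt) = (-17.396)²/(4 × 0.128 × 596) = 0.9917; exp(−0.9917) = 0.3709.
C = 0.007911 × 0.3709 = 0.00293 kg/m³.

0.00293 kg/m³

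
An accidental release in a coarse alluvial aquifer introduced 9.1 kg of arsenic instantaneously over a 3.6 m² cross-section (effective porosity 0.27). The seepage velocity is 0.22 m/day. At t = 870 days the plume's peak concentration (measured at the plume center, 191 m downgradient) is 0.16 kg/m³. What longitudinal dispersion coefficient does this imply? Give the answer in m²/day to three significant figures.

At the plume center C_max = M/(n_e·A·√(4πDt)), so D = M²/(4πt·(n_e·A·C_max)²).
n_e·A·C_max = 0.27 × 3.6 × 0.16 = 0.1555 kg/m.
D = 9.1²/(4π × 870 × 0.1555²) = 0.313 m²/day.

0.313 m²/day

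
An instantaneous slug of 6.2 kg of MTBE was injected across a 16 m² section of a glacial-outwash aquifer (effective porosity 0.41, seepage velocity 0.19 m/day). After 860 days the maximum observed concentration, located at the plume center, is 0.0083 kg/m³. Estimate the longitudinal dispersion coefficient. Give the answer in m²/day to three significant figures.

1.20 m²/day

At the plume center C_max = M/(n_e·A·√(4πDt)), so D = M²/(4πt·(n_e·A·C_max)²).
n_e·A·C_max = 0.41 × 16 × 0.0083 = 0.05445 kg/m.
D = 6.2²/(4π × 860 × 0.05445²) = 1.20 m²/day.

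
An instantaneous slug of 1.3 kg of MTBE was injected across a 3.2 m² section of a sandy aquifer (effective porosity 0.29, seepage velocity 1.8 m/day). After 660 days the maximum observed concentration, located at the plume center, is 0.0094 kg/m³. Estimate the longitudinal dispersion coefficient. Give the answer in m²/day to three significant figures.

2.68 m²/day

At the plume center C_max = M/(n_e·A·√(4πDt)), so D = M²/(4πt·(n_e·A·C_max)²).
n_e·A·C_max = 0.29 × 3.2 × 0.0094 = 0.008723 kg/m.
D = 1.3²/(4π × 660 × 0.008723²) = 2.68 m²/day.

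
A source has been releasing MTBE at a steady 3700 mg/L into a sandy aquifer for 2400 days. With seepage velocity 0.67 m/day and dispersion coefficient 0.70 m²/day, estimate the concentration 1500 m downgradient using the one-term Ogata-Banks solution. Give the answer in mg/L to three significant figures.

For a continuous step input, C/C₀ ≈ ½·erfc((x−vt)/(2√(Dt))).
vt = 0.67 × 2400 = 1608 m and 2√(Dt) = 2√(0.70 × 2400) = 81.98 m.
Argument (x−vt)/(2√(Dt)) = (1500 − 1608)/81.98 = -1.317; ½·erfc(-1.317) = 0.9687.
C = 3700 × 0.9687 = 3580 mg/L.

3580 mg/L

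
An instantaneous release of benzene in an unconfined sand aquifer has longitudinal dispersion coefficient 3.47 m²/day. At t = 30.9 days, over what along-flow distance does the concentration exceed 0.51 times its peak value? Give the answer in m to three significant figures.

The plume is Gaussian with σ = √(2Dt) = √(2 × 3.47 × 30.9) = 14.64 m.
C/C_peak = exp(−Δx²/(2σ²)) = 0.51 ⇒ Δx = σ·√(−2 ln 0.51) = 14.64 × 1.160 = 16.98 m.
Width = 2Δx = 34.0 m.

34.0 m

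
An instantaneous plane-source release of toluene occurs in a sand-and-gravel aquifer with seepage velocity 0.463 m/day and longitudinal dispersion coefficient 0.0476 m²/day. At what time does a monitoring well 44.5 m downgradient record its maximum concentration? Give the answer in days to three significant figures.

95.9 days

For the 1D instantaneous-source solution, setting ∂C/∂t = 0 at fixed x gives v²t² + 2Dt − x² = 0, so t = (√(D² + v²x²) − D)/v².
√(D² + v²x²) = √(0.0476² + 0.463² × 44.5²) = 20.60; v² = 0.214369.
t = (20.60 − 0.0476)/0.214369 = 95.9 days (vs. the pure-advection estimate x/v = 96.1 d).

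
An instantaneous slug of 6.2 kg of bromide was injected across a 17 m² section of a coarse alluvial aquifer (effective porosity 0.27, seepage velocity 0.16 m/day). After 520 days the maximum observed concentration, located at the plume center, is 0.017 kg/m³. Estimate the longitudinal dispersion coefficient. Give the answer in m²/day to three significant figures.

0.966 m²/day

At the plume center C_max = M/(n_e·A·√(4πDt)), so D = M²/(4πt·(n_e·A·C_max)²).
n_e·A·C_max = 0.27 × 17 × 0.017 = 0.07803 kg/m.
D = 6.2²/(4π × 520 × 0.07803²) = 0.966 m²/day.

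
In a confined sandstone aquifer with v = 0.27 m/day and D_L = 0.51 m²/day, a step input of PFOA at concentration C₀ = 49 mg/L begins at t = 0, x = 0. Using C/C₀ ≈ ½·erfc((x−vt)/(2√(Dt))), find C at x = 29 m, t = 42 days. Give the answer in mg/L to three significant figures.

0.171 mg/L

For a continuous step input, C/C₀ ≈ ½·erfc((x−vt)/(2√(Dt))).
vt = 0.27 × 42 = 11.34 m and 2√(Dt) = 2√(0.51 × 42) = 9.256 m.
Argument (x−vt)/(2√(Dt)) = (29 − 11.34)/9.256 = 1.908; ½·erfc(1.908) = 0.003485.
C = 49 × 0.003485 = 0.171 mg/L.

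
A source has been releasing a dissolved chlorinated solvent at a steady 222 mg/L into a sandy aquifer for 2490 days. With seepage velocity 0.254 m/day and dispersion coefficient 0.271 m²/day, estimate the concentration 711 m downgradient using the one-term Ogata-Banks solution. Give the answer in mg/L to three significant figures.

For a continuous step input, C/C₀ ≈ ½·erfc((x−vt)/(2√(Dt))).
vt = 0.254 × 2490 = 632.46 m and 2√(Dt) = 2√(0.271 × 2490) = 51.95 m.
Argument (x−vt)/(2√(Dt)) = (711 − 632.46)/51.95 = 1.512; ½·erfc(1.512) = 0.01625.
C = 222 × 0.01625 = 3.61 mg/L.

3.61 mg/L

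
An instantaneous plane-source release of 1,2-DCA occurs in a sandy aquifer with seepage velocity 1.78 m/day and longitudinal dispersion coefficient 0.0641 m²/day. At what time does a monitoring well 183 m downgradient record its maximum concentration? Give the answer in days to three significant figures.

103 days

For the 1D instantaneous-source solution, setting ∂C/∂t = 0 at fixed x gives v²t² + 2Dt − x² = 0, so t = (√(D² + v²x²) − D)/v².
√(D² + v²x²) = √(0.0641² + 1.78² × 183²) = 325.7; v² = 3.1684.
t = (325.7 − 0.0641)/3.1684 = 103 days (vs. the pure-advection estimate x/v = 103 d).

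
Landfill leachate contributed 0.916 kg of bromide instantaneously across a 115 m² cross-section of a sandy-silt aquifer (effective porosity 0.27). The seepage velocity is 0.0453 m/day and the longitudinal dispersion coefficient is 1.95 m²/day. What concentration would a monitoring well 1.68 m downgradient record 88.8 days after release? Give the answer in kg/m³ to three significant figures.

0.000627 kg/m³

For an instantaneous plane source, C(x,t) = M/(n_e·A·√(4πDt)) · exp(−(x−vt)²/(4Dt)), with n_e·A the pore (flow) area.
Plume center vt = 0.0453 × 88.8 = 4.02264 m, so the well at 1.68 m is 2.34264 m upgradient of the peak.
√(4πDt) = 46.65 m, giving peak height M/(n_e·A·√(4πDt)) = 0.916/(0.27 × 115 × 46.65) = 0.0006324 kg/m³.
(x−vt)²/(4Dt) = (-2.34264)²/(4 × 1.95 × 88.8) = 0.007923; exp(−0.007923) = 0.9921.
C = 0.0006324 × 0.9921 = 0.000627 kg/m³.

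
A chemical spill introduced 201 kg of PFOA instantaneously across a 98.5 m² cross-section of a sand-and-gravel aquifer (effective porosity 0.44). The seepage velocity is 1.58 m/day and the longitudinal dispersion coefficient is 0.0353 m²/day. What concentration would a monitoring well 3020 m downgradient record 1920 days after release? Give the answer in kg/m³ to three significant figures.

0.0803 kg/m³

For an instantaneous plane source, C(x,t) = M/(n_e·A·√(4πDt)) · exp(−(x−vt)²/(4Dt)), with n_e·A the pore (flow) area.
Plume center vt = 1.58 × 1920 = 3033.6 m, so the well at 3020 m is 13.6 m upgradient of the peak.
√(4πDt) = 29.18 m, giving peak height M/(n_e·A·√(4πDt)) = 201/(0.44 × 98.5 × 29.18) = 0.1589 kg/m³.
(x−vt)²/(4Dt) = (-13.6)²/(4 × 0.0353 × 1920) = 0.6822; exp(−0.6822) = 0.5055.
C = 0.1589 × 0.5055 = 0.0803 kg/m³.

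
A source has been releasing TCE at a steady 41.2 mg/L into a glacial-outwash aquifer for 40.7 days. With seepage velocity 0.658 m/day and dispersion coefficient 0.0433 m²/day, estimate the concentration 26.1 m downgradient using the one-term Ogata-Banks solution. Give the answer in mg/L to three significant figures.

For a continuous step input, C/C₀ ≈ ½·erfc((x−vt)/(2√(Dt))).
vt = 0.658 × 40.7 = 26.7806 m and 2√(Dt) = 2√(0.0433 × 40.7) = 2.655 m.
Argument (x−vt)/(2√(Dt)) = (26.1 − 26.7806)/2.655 = -0.2563; ½·erfc(-0.2563) = 0.6415.
C = 41.2 × 0.6415 = 26.4 mg/L.

26.4 mg/L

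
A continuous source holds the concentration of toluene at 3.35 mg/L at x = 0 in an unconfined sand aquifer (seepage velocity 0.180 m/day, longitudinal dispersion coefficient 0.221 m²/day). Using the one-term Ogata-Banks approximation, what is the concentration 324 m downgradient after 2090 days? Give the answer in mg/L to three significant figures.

For a continuous step input, C/C₀ ≈ ½·erfc((x−vt)/(2√(Dt))).
vt = 0.180 × 2090 = 376.2 m and 2√(Dt) = 2√(0.221 × 2090) = 42.98 m.
Argument (x−vt)/(2√(Dt)) = (324 − 376.2)/42.98 = -1.215; ½·erfc(-1.215) = 0.9571.
C = 3.35 × 0.9571 = 3.21 mg/L.

3.21 mg/L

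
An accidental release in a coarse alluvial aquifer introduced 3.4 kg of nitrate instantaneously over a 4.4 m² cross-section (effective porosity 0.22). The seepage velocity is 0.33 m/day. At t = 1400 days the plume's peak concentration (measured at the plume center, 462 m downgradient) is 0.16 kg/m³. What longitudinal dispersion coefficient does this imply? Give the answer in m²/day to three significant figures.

0.0274 m²/day

At the plume center C_max = M/(n_e·A·√(4πDt)), so D = M²/(4πt·(n_e·A·C_max)²).
n_e·A·C_max = 0.22 × 4.4 × 0.16 = 0.1549 kg/m.
D = 3.4²/(4π × 1400 × 0.1549²) = 0.0274 m²/day.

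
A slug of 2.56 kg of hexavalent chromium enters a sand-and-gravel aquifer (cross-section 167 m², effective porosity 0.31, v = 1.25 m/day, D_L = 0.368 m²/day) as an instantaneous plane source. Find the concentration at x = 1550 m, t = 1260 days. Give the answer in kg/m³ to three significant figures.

For an instantaneous plane source, C(x,t) = M/(n_e·A·√(4πDt)) · exp(−(x−vt)²/(4Dt)), with n_e·A the pore (flow) area.
Plume center vt = 1.25 × 1260 = 1575 m, so the well at 1550 m is 25 m upgradient of the peak.
√(4πDt) = 76.33 m, giving peak height M/(n_e·A·√(4πDt)) = 2.56/(0.31 × 167 × 76.33) = 0.0006478 kg/m³.
(x−vt)²/(4Dt) = (-25)²/(4 × 0.368 × 1260) = 0.3370; exp(−0.3370) = 0.7139.
C = 0.0006478 × 0.7139 = 0.000462 kg/m³.

0.000462 kg/m³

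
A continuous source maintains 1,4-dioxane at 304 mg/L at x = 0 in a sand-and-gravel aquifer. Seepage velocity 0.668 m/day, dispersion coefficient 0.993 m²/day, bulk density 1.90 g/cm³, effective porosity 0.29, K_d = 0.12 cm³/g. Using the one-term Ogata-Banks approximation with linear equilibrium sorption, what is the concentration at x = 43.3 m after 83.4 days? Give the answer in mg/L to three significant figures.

Retardation factor R = 1 + ρ_b·K_d/n = 1 + 1.90 × 0.12/0.29 = 1.786.
Sorption retards both mechanisms: v_R = v/R = 0.3740 m/day, D_R = D/R = 0.5560 m²/day.
v_R·t = 0.3740 × 83.4 = 31.1916 m; 2√(D_R t) = 13.62 m; argument = (43.3 − 31.1916)/13.62 = 0.8890.
C = C₀ × ½·erfc(0.8890) = 304 × 0.1043 = 31.7 mg/L.

31.7 mg/L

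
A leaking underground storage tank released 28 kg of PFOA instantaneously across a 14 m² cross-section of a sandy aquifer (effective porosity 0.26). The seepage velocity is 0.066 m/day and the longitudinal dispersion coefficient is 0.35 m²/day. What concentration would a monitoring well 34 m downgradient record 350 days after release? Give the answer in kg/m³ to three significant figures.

0.154 kg/m³

For an instantaneous plane source, C(x,t) = M/(n_e·A·√(4πDt)) · exp(−(x−vt)²/(4Dt)), with n_e·A the pore (flow) area.
Plume center vt = 0.066 × 350 = 23.1 m, so the well at 34 m is 10.9 m downgradient of the peak.
√(4πDt) = 39.23 m, giving peak height M/(n_e·A·√(4πDt)) = 28/(0.26 × 14 × 39.23) = 0.1961 kg/m³.
(x−vt)²/(4Dt) = (10.9)²/(4 × 0.35 × 350) = 0.2425; exp(−0.2425) = 0.7847.
C = 0.1961 × 0.7847 = 0.154 kg/m³.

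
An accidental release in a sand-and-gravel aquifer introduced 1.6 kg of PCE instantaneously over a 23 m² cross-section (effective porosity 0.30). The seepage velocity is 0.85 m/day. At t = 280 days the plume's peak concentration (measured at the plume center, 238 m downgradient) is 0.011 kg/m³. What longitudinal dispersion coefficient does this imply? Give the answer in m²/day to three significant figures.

At the plume center C_max = M/(n_e·A·√(4πDt)), so D = M²/(4πt·(n_e·A·C_max)²).
n_e·A·C_max = 0.30 × 23 × 0.011 = 0.07590 kg/m.
D = 1.6²/(4π × 280 × 0.07590²) = 0.126 m²/day.

0.126 m²/day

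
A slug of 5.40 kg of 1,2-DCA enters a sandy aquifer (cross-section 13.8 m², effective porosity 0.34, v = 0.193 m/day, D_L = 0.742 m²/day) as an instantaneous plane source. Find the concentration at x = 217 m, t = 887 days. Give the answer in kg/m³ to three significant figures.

For an instantaneous plane source, C(x,t) = M/(n_e·A·√(4πDt)) · exp(−(x−vt)²/(4Dt)), with n_e·A the pore (flow) area.
Plume center vt = 0.193 × 887 = 171.191 m, so the well at 217 m is 45.809 m downgradient of the peak.
√(4πDt) = 90.94 m, giving peak height M/(n_e·A·√(4πDt)) = 5.40/(0.34 × 13.8 × 90.94) = 0.01266 kg/m³.
(x−vt)²/(4Dt) = (45.809)²/(4 × 0.742 × 887) = 0.7971; exp(−0.7971) = 0.4506.
C = 0.01266 × 0.4506 = 0.00570 kg/m³.

0.00570 kg/m³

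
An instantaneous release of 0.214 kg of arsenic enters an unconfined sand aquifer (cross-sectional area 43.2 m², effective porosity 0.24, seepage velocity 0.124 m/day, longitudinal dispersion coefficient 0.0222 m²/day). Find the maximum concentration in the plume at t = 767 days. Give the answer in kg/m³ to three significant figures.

The peak of an instantaneous 1D plume sits at x = vt; there the Gaussian factor is 1 and C_max = M/(n_e·A·√(4πDt)), where n_e·A is the pore area the mass is dissolved in.
√(4πDt) = √(4π × 0.0222 × 767) = 14.63 m, so C_max = 0.214/(0.24 × 43.2 × 14.63) = 0.00141 kg/m³.

0.00141 kg/m³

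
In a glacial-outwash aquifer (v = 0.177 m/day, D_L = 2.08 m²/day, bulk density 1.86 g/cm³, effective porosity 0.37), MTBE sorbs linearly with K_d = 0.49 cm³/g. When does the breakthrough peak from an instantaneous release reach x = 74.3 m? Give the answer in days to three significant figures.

Retardation factor R = 1 + ρ_b·K_d/n = 1 + 1.86 × 0.49/0.37 = 3.463.
Sorption retards both mechanisms: v_R = v/R = 0.05111 m/day, D_R = D/R = 0.6006 m²/day.
Peak time from v_R²t² + 2D_R t − x² = 0: t = (√(D_R² + v_R²x²) − D_R)/v_R².
√(D_R² + v_R²x²) = √(0.6006² + 0.05111² × 74.3²) = 3.845; v_R² = 0.002612.
t = (3.845 − 0.6006)/0.002612 = 1240 days.

1240 days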